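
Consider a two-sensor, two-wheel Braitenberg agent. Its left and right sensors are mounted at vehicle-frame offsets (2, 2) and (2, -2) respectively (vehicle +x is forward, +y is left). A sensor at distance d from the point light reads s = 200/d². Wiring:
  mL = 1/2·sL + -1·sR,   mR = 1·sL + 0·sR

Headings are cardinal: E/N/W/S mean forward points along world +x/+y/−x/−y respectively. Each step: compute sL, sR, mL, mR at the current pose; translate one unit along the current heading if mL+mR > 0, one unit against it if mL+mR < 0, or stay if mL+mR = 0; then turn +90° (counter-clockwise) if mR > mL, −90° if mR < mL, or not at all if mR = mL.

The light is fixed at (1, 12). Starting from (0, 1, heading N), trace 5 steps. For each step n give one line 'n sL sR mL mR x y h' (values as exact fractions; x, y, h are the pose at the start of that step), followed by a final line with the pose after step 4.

n=0: pose=(0,1,N); sL=20/9, sR=100/41; mL=-490/369, mR=20/9; mL+mR=110/123 → advance +1; mR−mL=1310/369 → turn +1·90°
n=1: pose=(0,2,W); sL=200/153, sR=200/73; mL=-23300/11169, mR=200/153; mL+mR=-2900/3723 → advance -1; mR−mL=37900/11169 → turn +1·90°
n=2: pose=(1,2,S); sL=50/37, sR=50/37; mL=-25/37, mR=50/37; mL+mR=25/37 → advance +1; mR−mL=75/37 → turn +1·90°
n=3: pose=(1,1,E); sL=40/17, sR=200/173; mL=60/2941, mR=40/17; mL+mR=6980/2941 → advance +1; mR−mL=6860/2941 → turn +1·90°
n=4: pose=(2,1,N); sL=100/41, sR=20/9; mL=-370/369, mR=100/41; mL+mR=530/369 → advance +1; mR−mL=1270/369 → turn +1·90°

0 20/9 100/41 -490/369 20/9 0 1 N
1 200/153 200/73 -23300/11169 200/153 0 2 W
2 50/37 50/37 -25/37 50/37 1 2 S
3 40/17 200/173 60/2941 40/17 1 1 E
4 100/41 20/9 -370/369 100/41 2 1 N
final 2 2 W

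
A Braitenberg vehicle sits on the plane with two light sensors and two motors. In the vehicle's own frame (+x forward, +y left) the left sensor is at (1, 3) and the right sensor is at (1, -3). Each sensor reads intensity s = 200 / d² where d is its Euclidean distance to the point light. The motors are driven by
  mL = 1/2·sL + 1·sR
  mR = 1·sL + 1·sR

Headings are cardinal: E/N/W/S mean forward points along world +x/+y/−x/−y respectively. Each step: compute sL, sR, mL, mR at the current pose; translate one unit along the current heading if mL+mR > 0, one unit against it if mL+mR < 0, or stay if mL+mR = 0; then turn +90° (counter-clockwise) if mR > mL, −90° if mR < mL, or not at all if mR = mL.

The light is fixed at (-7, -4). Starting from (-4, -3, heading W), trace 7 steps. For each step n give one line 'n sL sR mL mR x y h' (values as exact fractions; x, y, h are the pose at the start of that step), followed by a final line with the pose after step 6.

n=0: pose=(-4,-3,W); sL=25, sR=10; mL=45/2, mR=35; mL+mR=115/2 → advance +1; mR−mL=25/2 → turn +1·90°
n=1: pose=(-5,-3,S); sL=8, sR=200; mL=204, mR=208; mL+mR=412 → advance +1; mR−mL=4 → turn +1·90°
n=2: pose=(-5,-4,E); sL=100/9, sR=100/9; mL=50/3, mR=200/9; mL+mR=350/9 → advance +1; mR−mL=50/9 → turn +1·90°
n=3: pose=(-4,-4,N); sL=200, sR=200/37; mL=3900/37, mR=7600/37; mL+mR=11500/37 → advance +1; mR−mL=100 → turn +1·90°
n=4: pose=(-4,-3,W); sL=25, sR=10; mL=45/2, mR=35; mL+mR=115/2 → advance +1; mR−mL=25/2 → turn +1·90°
n=5: pose=(-5,-3,S); sL=8, sR=200; mL=204, mR=208; mL+mR=412 → advance +1; mR−mL=4 → turn +1·90°
n=6: pose=(-5,-4,E); sL=100/9, sR=100/9; mL=50/3, mR=200/9; mL+mR=350/9 → advance +1; mR−mL=50/9 → turn +1·90°

0 25 10 45/2 35 -4 -3 W
1 8 200 204 208 -5 -3 S
2 100/9 100/9 50/3 200/9 -5 -4 E
3 200 200/37 3900/37 7600/37 -4 -4 N
4 25 10 45/2 35 -4 -3 W
5 8 200 204 208 -5 -3 S
6 100/9 100/9 50/3 200/9 -5 -4 E
final -4 -4 N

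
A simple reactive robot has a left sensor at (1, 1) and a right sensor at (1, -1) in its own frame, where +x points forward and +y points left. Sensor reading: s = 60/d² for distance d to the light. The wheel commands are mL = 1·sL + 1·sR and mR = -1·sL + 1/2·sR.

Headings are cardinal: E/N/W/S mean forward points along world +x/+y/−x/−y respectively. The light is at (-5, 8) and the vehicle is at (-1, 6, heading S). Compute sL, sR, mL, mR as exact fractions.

left sensor world pos  = (0, 5); dL² = 34
right sensor world pos = (-2, 5); dR² = 18
sL = 60/34 = 30/17
sR = 60/18 = 10/3
mL = 1·sL + 1·sR = 260/51
mR = -1·sL + 1/2·sR = -5/51

30/17 10/3 260/51 -5/51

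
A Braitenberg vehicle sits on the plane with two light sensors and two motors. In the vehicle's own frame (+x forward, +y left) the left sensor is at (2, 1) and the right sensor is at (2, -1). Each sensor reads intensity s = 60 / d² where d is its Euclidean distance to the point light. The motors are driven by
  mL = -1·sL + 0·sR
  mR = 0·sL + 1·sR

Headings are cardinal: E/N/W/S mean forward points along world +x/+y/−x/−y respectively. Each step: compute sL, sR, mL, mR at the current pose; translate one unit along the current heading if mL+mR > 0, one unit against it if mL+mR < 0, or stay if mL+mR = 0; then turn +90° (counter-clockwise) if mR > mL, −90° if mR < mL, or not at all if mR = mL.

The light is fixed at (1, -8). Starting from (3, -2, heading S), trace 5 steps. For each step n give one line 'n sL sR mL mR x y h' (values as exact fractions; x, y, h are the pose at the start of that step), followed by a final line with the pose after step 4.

0 12/5 60/17 -12/5 60/17 3 -2 S
1 15/13 15/8 -15/13 15/8 3 -3 E
2 60/53 12/13 -60/53 12/13 4 -3 N
3 6 30/13 -6 30/13 4 -4 W
4 60/29 60/13 -60/29 60/13 5 -4 S
final 5 -5 E

n=0: pose=(3,-2,S); sL=12/5, sR=60/17; mL=-12/5, mR=60/17; mL+mR=96/85 → advance +1; mR−mL=504/85 → turn +1·90°
n=1: pose=(3,-3,E); sL=15/13, sR=15/8; mL=-15/13, mR=15/8; mL+mR=75/104 → advance +1; mR−mL=315/104 → turn +1·90°
n=2: pose=(4,-3,N); sL=60/53, sR=12/13; mL=-60/53, mR=12/13; mL+mR=-144/689 → advance -1; mR−mL=1416/689 → turn +1·90°
n=3: pose=(4,-4,W); sL=6, sR=30/13; mL=-6, mR=30/13; mL+mR=-48/13 → advance -1; mR−mL=108/13 → turn +1·90°
n=4: pose=(5,-4,S); sL=60/29, sR=60/13; mL=-60/29, mR=60/13; mL+mR=960/377 → advance +1; mR−mL=2520/377 → turn +1·90°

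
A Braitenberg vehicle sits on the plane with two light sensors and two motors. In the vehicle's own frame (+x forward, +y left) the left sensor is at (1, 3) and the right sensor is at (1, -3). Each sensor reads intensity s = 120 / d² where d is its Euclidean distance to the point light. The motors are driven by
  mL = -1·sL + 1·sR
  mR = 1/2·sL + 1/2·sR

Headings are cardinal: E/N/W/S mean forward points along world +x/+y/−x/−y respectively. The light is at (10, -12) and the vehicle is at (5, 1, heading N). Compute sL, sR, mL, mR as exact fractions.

6/13 3/5 9/65 69/130

left sensor world pos  = (2, 2); dL² = 260
right sensor world pos = (8, 2); dR² = 200
sL = 120/260 = 6/13
sR = 120/200 = 3/5
mL = -1·sL + 1·sR = 9/65
mR = 1/2·sL + 1/2·sR = 69/130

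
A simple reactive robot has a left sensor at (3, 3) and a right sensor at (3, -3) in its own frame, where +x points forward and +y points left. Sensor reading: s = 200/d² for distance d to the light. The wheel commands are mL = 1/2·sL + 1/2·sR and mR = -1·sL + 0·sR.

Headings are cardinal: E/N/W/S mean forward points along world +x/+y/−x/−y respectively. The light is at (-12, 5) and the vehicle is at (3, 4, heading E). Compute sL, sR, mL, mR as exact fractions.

25/41 10/17 835/1394 -25/41

left sensor world pos  = (6, 7); dL² = 328
right sensor world pos = (6, 1); dR² = 340
sL = 200/328 = 25/41
sR = 200/340 = 10/17
mL = 1/2·sL + 1/2·sR = 835/1394
mR = -1·sL + 0·sR = -25/41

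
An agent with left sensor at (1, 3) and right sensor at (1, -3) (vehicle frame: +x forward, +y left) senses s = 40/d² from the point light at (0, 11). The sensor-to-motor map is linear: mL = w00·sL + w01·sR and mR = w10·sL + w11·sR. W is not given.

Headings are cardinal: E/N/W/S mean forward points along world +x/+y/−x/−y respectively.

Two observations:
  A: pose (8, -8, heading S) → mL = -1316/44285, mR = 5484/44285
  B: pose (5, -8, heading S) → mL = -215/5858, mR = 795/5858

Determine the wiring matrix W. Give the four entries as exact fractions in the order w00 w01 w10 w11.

obs A: pose=(8,-8,S) → sL=40/521, sR=8/85, mL=-1316/44285, mR=5484/44285
obs B: pose=(5,-8,S) → sL=5/58, sR=10/101, mL=-215/5858, mR=795/5858
sensor matrix S = [[40/521, 8/85], [5/58, 10/101]]; det S = -13284/25942153
solve [mL_A; mL_B] = S·[w00; w01] and [mR_A; mR_B] = S·[w10; w11]:
  w00 = -1, w01 = 1/2, w10 = 1, w11 = 1/2

-1 1/2 1 1/2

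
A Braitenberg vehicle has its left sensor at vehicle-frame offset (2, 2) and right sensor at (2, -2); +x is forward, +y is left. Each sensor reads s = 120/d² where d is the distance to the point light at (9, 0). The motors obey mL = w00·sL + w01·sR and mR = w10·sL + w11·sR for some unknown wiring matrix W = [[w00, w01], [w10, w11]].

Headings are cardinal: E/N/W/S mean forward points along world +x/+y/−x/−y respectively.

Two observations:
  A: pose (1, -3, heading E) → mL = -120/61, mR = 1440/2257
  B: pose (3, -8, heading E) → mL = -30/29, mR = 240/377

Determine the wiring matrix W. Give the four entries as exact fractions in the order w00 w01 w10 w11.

0 -1 1/2 -1/2

obs A: pose=(1,-3,E) → sL=120/37, sR=120/61, mL=-120/61, mR=1440/2257
obs B: pose=(3,-8,E) → sL=30/13, sR=30/29, mL=-30/29, mR=240/377
sensor matrix S = [[120/37, 120/61], [30/13, 30/29]]; det S = -1008000/850889
solve [mL_A; mL_B] = S·[w00; w01] and [mR_A; mR_B] = S·[w10; w11]:
  w00 = 0, w01 = -1, w10 = 1/2, w11 = -1/2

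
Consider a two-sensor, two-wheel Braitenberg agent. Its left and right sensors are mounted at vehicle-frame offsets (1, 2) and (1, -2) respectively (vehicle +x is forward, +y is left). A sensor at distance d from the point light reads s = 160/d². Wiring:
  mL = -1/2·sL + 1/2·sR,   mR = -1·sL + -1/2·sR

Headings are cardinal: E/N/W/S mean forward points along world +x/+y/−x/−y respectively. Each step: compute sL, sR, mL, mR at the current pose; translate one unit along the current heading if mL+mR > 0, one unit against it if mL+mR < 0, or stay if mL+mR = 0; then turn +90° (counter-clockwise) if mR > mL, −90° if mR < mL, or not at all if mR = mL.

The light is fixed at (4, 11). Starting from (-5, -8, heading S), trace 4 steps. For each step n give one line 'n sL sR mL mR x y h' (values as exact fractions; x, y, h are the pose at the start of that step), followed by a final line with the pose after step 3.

0 160/449 160/521 -5760/233929 -119280/233929 -5 -8 S
1 8/25 40/89 144/2225 -1212/2225 -5 -7 W
2 160/389 32/65 1024/25285 -16624/25285 -4 -7 N
3 80/169 16/49 -608/8281 -5272/8281 -4 -8 E
final -5 -8 S

n=0: pose=(-5,-8,S); sL=160/449, sR=160/521; mL=-5760/233929, mR=-119280/233929; mL+mR=-240/449 → advance -1; mR−mL=-113520/233929 → turn -1·90°
n=1: pose=(-5,-7,W); sL=8/25, sR=40/89; mL=144/2225, mR=-1212/2225; mL+mR=-12/25 → advance -1; mR−mL=-1356/2225 → turn -1·90°
n=2: pose=(-4,-7,N); sL=160/389, sR=32/65; mL=1024/25285, mR=-16624/25285; mL+mR=-240/389 → advance -1; mR−mL=-17648/25285 → turn -1·90°
n=3: pose=(-4,-8,E); sL=80/169, sR=16/49; mL=-608/8281, mR=-5272/8281; mL+mR=-120/169 → advance -1; mR−mL=-4664/8281 → turn -1·90°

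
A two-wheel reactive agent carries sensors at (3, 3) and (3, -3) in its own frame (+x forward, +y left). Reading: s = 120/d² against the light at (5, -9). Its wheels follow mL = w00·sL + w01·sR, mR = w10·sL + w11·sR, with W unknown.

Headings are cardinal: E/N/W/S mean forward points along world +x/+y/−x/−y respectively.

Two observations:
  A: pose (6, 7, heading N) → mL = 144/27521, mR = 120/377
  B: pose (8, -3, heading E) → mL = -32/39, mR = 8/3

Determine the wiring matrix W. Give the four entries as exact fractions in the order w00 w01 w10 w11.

1/2 -1/2 0 1

obs A: pose=(6,7,N) → sL=24/73, sR=120/377, mL=144/27521, mR=120/377
obs B: pose=(8,-3,E) → sL=40/39, sR=8/3, mL=-32/39, mR=8/3
sensor matrix S = [[24/73, 120/377], [40/39, 8/3]]; det S = 196864/357773
solve [mL_A; mL_B] = S·[w00; w01] and [mR_A; mR_B] = S·[w10; w11]:
  w00 = 1/2, w01 = -1/2, w10 = 0, w11 = 1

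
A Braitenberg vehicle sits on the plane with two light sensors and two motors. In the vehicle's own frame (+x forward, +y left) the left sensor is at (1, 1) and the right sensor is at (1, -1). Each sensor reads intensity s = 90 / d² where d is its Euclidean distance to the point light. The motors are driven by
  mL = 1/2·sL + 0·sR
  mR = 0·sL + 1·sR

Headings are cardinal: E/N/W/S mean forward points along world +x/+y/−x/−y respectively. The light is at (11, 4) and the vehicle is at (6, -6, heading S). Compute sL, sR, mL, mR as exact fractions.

90/137 90/157 45/137 90/157

left sensor world pos  = (7, -7); dL² = 137
right sensor world pos = (5, -7); dR² = 157
sL = 90/137 = 90/137
sR = 90/157 = 90/157
mL = 1/2·sL + 0·sR = 45/137
mR = 0·sL + 1·sR = 90/157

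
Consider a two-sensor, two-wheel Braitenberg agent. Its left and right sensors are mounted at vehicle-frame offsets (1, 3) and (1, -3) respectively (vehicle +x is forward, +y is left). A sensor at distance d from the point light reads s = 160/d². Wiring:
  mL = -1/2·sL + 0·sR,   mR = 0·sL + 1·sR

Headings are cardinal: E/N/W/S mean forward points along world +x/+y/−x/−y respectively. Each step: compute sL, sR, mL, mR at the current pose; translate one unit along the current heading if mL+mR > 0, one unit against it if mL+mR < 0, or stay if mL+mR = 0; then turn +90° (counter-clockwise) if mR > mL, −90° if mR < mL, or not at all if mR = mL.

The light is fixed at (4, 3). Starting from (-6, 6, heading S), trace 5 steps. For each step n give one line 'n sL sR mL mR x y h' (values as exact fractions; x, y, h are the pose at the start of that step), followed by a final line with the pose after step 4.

0 160/53 160/173 -80/53 160/173 -6 6 S
1 16/13 80/41 -8/13 80/41 -6 7 E
2 160/169 160/61 -80/169 160/61 -5 7 N
3 20/13 40/41 -10/13 40/41 -5 8 W
4 32/13 32/37 -16/13 32/37 -6 8 S
final -6 9 E

n=0: pose=(-6,6,S); sL=160/53, sR=160/173; mL=-80/53, mR=160/173; mL+mR=-5360/9169 → advance -1; mR−mL=22320/9169 → turn +1·90°
n=1: pose=(-6,7,E); sL=16/13, sR=80/41; mL=-8/13, mR=80/41; mL+mR=712/533 → advance +1; mR−mL=1368/533 → turn +1·90°
n=2: pose=(-5,7,N); sL=160/169, sR=160/61; mL=-80/169, mR=160/61; mL+mR=22160/10309 → advance +1; mR−mL=31920/10309 → turn +1·90°
n=3: pose=(-5,8,W); sL=20/13, sR=40/41; mL=-10/13, mR=40/41; mL+mR=110/533 → advance +1; mR−mL=930/533 → turn +1·90°
n=4: pose=(-6,8,S); sL=32/13, sR=32/37; mL=-16/13, mR=32/37; mL+mR=-176/481 → advance -1; mR−mL=1008/481 → turn +1·90°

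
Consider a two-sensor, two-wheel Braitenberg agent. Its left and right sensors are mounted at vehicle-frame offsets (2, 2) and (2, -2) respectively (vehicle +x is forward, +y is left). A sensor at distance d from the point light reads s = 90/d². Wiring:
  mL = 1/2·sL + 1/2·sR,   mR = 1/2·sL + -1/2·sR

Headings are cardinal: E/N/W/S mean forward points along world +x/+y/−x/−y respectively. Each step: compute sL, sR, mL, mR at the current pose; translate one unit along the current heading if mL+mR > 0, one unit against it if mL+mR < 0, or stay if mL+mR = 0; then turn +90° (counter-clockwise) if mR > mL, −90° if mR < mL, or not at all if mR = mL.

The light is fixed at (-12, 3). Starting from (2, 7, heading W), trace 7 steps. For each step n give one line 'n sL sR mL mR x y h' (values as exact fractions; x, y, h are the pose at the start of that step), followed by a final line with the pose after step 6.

n=0: pose=(2,7,W); sL=45/74, sR=1/2; mL=41/74, mR=2/37; mL+mR=45/74 → advance +1; mR−mL=-1/2 → turn -1·90°
n=1: pose=(1,7,N); sL=90/157, sR=10/29; mL=2090/4553, mR=520/4553; mL+mR=90/157 → advance +1; mR−mL=-10/29 → turn -1·90°
n=2: pose=(1,8,E); sL=45/137, sR=5/13; mL=635/1781, mR=-50/1781; mL+mR=45/137 → advance +1; mR−mL=-5/13 → turn -1·90°
n=3: pose=(2,8,S); sL=18/53, sR=10/17; mL=418/901, mR=-112/901; mL+mR=18/53 → advance +1; mR−mL=-10/17 → turn -1·90°
n=4: pose=(2,7,W); sL=45/74, sR=1/2; mL=41/74, mR=2/37; mL+mR=45/74 → advance +1; mR−mL=-1/2 → turn -1·90°
n=5: pose=(1,7,N); sL=90/157, sR=10/29; mL=2090/4553, mR=520/4553; mL+mR=90/157 → advance +1; mR−mL=-10/29 → turn -1·90°
n=6: pose=(1,8,E); sL=45/137, sR=5/13; mL=635/1781, mR=-50/1781; mL+mR=45/137 → advance +1; mR−mL=-5/13 → turn -1·90°

0 45/74 1/2 41/74 2/37 2 7 W
1 90/157 10/29 2090/4553 520/4553 1 7 N
2 45/137 5/13 635/1781 -50/1781 1 8 E
3 18/53 10/17 418/901 -112/901 2 8 S
4 45/74 1/2 41/74 2/37 2 7 W
5 90/157 10/29 2090/4553 520/4553 1 7 N
6 45/137 5/13 635/1781 -50/1781 1 8 E
final 2 8 S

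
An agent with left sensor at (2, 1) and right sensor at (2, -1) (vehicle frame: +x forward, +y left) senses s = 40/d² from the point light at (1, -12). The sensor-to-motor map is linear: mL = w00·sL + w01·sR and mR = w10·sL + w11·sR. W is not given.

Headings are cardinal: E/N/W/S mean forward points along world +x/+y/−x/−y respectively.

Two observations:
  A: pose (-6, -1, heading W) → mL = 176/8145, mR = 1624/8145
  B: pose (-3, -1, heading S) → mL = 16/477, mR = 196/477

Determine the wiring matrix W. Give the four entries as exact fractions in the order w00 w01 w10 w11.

obs A: pose=(-6,-1,W) → sL=40/181, sR=8/45, mL=176/8145, mR=1624/8145
obs B: pose=(-3,-1,S) → sL=4/9, sR=20/53, mL=16/477, mR=196/477
sensor matrix S = [[40/181, 8/45], [4/9, 20/53]]; det S = 17024/3885165
solve [mL_A; mL_B] = S·[w00; w01] and [mR_A; mR_B] = S·[w10; w11]:
  w00 = 1/2, w01 = -1/2, w10 = 1/2, w11 = 1/2

1/2 -1/2 1/2 1/2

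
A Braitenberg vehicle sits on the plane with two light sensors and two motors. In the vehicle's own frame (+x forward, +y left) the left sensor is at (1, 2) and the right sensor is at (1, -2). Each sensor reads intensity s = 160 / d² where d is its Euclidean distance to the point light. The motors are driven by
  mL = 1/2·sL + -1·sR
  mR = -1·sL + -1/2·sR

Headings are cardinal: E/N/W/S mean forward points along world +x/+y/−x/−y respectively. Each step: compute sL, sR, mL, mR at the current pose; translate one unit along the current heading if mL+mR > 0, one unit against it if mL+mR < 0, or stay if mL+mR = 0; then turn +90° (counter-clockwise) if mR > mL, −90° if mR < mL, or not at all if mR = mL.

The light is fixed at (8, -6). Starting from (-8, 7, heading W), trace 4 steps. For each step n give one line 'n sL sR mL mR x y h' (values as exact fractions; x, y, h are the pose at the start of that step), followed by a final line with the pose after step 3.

n=0: pose=(-8,7,W); sL=16/41, sR=80/257; mL=-1224/10537, mR=-5752/10537; mL+mR=-6976/10537 → advance -1; mR−mL=-4528/10537 → turn -1·90°
n=1: pose=(-7,7,N); sL=32/97, sR=32/73; mL=-1936/7081, mR=-3888/7081; mL+mR=-5824/7081 → advance -1; mR−mL=-1952/7081 → turn -1·90°
n=2: pose=(-7,6,E); sL=20/49, sR=20/37; mL=-610/1813, mR=-1230/1813; mL+mR=-1840/1813 → advance -1; mR−mL=-620/1813 → turn -1·90°
n=3: pose=(-8,6,S); sL=160/317, sR=32/89; mL=-3024/28213, mR=-19312/28213; mL+mR=-22336/28213 → advance -1; mR−mL=-16288/28213 → turn -1·90°

0 16/41 80/257 -1224/10537 -5752/10537 -8 7 W
1 32/97 32/73 -1936/7081 -3888/7081 -7 7 N
2 20/49 20/37 -610/1813 -1230/1813 -7 6 E
3 160/317 32/89 -3024/28213 -19312/28213 -8 6 S
final -8 7 W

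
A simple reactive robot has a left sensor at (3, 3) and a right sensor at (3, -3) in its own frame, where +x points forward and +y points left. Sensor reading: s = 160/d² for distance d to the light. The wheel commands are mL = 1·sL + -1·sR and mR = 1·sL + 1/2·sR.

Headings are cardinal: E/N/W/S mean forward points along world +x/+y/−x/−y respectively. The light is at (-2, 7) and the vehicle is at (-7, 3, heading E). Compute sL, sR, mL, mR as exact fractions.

left sensor world pos  = (-4, 6); dL² = 5
right sensor world pos = (-4, 0); dR² = 53
sL = 160/5 = 32
sR = 160/53 = 160/53
mL = 1·sL + -1·sR = 1536/53
mR = 1·sL + 1/2·sR = 1776/53

32 160/53 1536/53 1776/53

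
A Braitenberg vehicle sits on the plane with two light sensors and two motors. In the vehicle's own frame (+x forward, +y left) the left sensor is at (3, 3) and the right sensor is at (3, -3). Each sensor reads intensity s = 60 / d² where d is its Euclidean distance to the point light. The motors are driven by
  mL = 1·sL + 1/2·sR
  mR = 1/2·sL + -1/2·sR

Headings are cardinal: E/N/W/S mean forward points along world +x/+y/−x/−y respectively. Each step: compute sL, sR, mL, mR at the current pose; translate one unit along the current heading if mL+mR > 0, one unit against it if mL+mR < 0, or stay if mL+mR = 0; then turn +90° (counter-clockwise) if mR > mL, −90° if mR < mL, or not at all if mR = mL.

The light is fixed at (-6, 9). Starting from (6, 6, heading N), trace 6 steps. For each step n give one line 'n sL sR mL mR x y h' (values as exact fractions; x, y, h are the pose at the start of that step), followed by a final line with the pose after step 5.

n=0: pose=(6,6,N); sL=20/27, sR=4/15; mL=118/135, mR=32/135; mL+mR=10/9 → advance +1; mR−mL=-86/135 → turn -1·90°
n=1: pose=(6,7,E); sL=30/113, sR=6/25; mL=1089/2825, mR=36/2825; mL+mR=45/113 → advance +1; mR−mL=-1053/2825 → turn -1·90°
n=2: pose=(7,7,S); sL=60/281, sR=12/25; mL=3186/7025, mR=-936/7025; mL+mR=90/281 → advance +1; mR−mL=-4122/7025 → turn -1·90°
n=3: pose=(7,6,W); sL=15/34, sR=3/5; mL=63/85, mR=-27/340; mL+mR=45/68 → advance +1; mR−mL=-279/340 → turn -1·90°
n=4: pose=(6,6,N); sL=20/27, sR=4/15; mL=118/135, mR=32/135; mL+mR=10/9 → advance +1; mR−mL=-86/135 → turn -1·90°
n=5: pose=(6,7,E); sL=30/113, sR=6/25; mL=1089/2825, mR=36/2825; mL+mR=45/113 → advance +1; mR−mL=-1053/2825 → turn -1·90°

0 20/27 4/15 118/135 32/135 6 6 N
1 30/113 6/25 1089/2825 36/2825 6 7 E
2 60/281 12/25 3186/7025 -936/7025 7 7 S
3 15/34 3/5 63/85 -27/340 7 6 W
4 20/27 4/15 118/135 32/135 6 6 N
5 30/113 6/25 1089/2825 36/2825 6 7 E
final 7 7 S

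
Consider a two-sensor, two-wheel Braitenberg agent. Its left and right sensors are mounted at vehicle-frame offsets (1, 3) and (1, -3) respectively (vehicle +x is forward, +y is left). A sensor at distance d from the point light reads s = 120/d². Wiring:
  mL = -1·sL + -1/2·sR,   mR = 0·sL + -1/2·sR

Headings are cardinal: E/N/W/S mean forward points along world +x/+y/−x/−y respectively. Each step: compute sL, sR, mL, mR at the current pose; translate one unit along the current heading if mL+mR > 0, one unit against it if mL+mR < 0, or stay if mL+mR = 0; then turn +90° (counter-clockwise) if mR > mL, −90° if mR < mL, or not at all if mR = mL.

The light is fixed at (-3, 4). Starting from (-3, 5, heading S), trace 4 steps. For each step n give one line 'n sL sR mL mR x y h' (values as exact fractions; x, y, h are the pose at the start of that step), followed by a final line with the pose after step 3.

0 40/3 40/3 -20 -20/3 -3 5 S
1 60/13 60 -450/13 -30 -3 6 E
2 24/5 120/13 -612/65 -60/13 -4 6 N
3 15 6 -18 -3 -4 5 W
final -3 5 S

n=0: pose=(-3,5,S); sL=40/3, sR=40/3; mL=-20, mR=-20/3; mL+mR=-80/3 → advance -1; mR−mL=40/3 → turn +1·90°
n=1: pose=(-3,6,E); sL=60/13, sR=60; mL=-450/13, mR=-30; mL+mR=-840/13 → advance -1; mR−mL=60/13 → turn +1·90°
n=2: pose=(-4,6,N); sL=24/5, sR=120/13; mL=-612/65, mR=-60/13; mL+mR=-912/65 → advance -1; mR−mL=24/5 → turn +1·90°
n=3: pose=(-4,5,W); sL=15, sR=6; mL=-18, mR=-3; mL+mR=-21 → advance -1; mR−mL=15 → turn +1·90°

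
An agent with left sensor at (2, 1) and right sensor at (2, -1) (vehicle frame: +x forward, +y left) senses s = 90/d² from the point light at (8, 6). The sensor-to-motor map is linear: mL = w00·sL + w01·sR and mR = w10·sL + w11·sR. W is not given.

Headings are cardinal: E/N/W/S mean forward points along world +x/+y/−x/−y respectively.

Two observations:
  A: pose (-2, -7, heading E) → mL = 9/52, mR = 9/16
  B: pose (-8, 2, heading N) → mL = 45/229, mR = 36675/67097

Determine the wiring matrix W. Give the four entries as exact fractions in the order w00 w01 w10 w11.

0 1/2 1/2 1

obs A: pose=(-2,-7,E) → sL=45/104, sR=9/26, mL=9/52, mR=9/16
obs B: pose=(-8,2,N) → sL=90/293, sR=90/229, mL=45/229, mR=36675/67097
sensor matrix S = [[45/104, 9/26], [90/293, 90/229]]; det S = 222345/3489044
solve [mL_A; mL_B] = S·[w00; w01] and [mR_A; mR_B] = S·[w10; w11]:
  w00 = 0, w01 = 1/2, w10 = 1/2, w11 = 1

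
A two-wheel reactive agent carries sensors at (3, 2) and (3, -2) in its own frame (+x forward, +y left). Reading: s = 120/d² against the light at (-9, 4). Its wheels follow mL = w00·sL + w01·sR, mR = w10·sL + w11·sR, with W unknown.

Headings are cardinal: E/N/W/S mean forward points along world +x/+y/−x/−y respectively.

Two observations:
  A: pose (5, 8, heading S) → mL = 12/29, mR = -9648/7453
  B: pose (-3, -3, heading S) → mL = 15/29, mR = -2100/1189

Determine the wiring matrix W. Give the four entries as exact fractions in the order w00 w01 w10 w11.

0 1/2 -1 -1

obs A: pose=(5,8,S) → sL=120/257, sR=24/29, mL=12/29, mR=-9648/7453
obs B: pose=(-3,-3,S) → sL=30/41, sR=30/29, mL=15/29, mR=-2100/1189
sensor matrix S = [[120/257, 24/29], [30/41, 30/29]]; det S = -37440/305573
solve [mL_A; mL_B] = S·[w00; w01] and [mR_A; mR_B] = S·[w10; w11]:
  w00 = 0, w01 = 1/2, w10 = -1, w11 = -1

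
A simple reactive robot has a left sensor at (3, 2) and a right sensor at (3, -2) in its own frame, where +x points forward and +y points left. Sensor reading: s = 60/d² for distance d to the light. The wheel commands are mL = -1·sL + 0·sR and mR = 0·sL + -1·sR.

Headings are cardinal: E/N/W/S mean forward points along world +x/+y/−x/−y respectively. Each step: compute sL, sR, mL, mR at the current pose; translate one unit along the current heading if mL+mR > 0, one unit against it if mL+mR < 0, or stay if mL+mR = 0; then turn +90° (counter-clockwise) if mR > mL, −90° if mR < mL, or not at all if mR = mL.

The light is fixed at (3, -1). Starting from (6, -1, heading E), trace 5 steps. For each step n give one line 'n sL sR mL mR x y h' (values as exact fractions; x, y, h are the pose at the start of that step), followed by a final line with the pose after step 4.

n=0: pose=(6,-1,E); sL=3/2, sR=3/2; mL=-3/2, mR=-3/2; mL+mR=-3 → advance -1; mR−mL=0 → turn +0·90°
n=1: pose=(5,-1,E); sL=60/29, sR=60/29; mL=-60/29, mR=-60/29; mL+mR=-120/29 → advance -1; mR−mL=0 → turn +0·90°
n=2: pose=(4,-1,E); sL=3, sR=3; mL=-3, mR=-3; mL+mR=-6 → advance -1; mR−mL=0 → turn +0·90°
n=3: pose=(3,-1,E); sL=60/13, sR=60/13; mL=-60/13, mR=-60/13; mL+mR=-120/13 → advance -1; mR−mL=0 → turn +0·90°
n=4: pose=(2,-1,E); sL=15/2, sR=15/2; mL=-15/2, mR=-15/2; mL+mR=-15 → advance -1; mR−mL=0 → turn +0·90°

0 3/2 3/2 -3/2 -3/2 6 -1 E
1 60/29 60/29 -60/29 -60/29 5 -1 E
2 3 3 -3 -3 4 -1 E
3 60/13 60/13 -60/13 -60/13 3 -1 E
4 15/2 15/2 -15/2 -15/2 2 -1 E
final 1 -1 E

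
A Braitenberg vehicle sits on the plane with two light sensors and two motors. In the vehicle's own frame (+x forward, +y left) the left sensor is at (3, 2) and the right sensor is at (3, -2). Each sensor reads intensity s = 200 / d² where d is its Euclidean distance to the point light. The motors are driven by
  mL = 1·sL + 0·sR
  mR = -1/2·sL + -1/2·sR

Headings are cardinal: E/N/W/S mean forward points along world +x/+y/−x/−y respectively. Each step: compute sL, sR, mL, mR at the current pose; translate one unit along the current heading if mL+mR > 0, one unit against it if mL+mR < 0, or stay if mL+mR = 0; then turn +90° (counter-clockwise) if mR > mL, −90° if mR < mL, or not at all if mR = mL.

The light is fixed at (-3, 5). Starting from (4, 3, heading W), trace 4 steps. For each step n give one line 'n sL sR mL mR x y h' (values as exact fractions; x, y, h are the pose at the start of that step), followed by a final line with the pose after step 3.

0 25/4 25/2 25/4 -75/8 4 3 W
1 200/37 200/101 200/37 -13800/3737 5 3 N
2 100/61 20/13 100/61 -1260/793 5 4 E
3 200/137 40/13 200/137 -4040/1781 6 4 S
final 6 5 W

n=0: pose=(4,3,W); sL=25/4, sR=25/2; mL=25/4, mR=-75/8; mL+mR=-25/8 → advance -1; mR−mL=-125/8 → turn -1·90°
n=1: pose=(5,3,N); sL=200/37, sR=200/101; mL=200/37, mR=-13800/3737; mL+mR=6400/3737 → advance +1; mR−mL=-34000/3737 → turn -1·90°
n=2: pose=(5,4,E); sL=100/61, sR=20/13; mL=100/61, mR=-1260/793; mL+mR=40/793 → advance +1; mR−mL=-2560/793 → turn -1·90°
n=3: pose=(6,4,S); sL=200/137, sR=40/13; mL=200/137, mR=-4040/1781; mL+mR=-1440/1781 → advance -1; mR−mL=-6640/1781 → turn -1·90°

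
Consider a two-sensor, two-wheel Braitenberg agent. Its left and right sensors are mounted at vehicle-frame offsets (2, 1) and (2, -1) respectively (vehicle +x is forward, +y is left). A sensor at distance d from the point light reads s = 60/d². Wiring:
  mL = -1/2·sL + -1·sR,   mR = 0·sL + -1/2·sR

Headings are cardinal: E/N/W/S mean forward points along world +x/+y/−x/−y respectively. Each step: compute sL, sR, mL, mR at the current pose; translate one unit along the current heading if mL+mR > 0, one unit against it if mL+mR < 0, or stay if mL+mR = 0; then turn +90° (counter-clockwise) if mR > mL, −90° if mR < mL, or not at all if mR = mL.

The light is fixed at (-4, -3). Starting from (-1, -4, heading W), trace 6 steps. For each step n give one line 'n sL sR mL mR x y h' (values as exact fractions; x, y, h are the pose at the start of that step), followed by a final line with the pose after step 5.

0 12 60 -66 -30 -1 -4 W
1 30/17 10/3 -215/51 -5/3 0 -4 S
2 60/37 60/37 -90/37 -30/37 0 -3 E
3 15/2 3 -27/4 -3/2 -1 -3 N
4 12 60 -66 -30 -1 -4 W
5 30/17 10/3 -215/51 -5/3 0 -4 S
final 0 -3 E

n=0: pose=(-1,-4,W); sL=12, sR=60; mL=-66, mR=-30; mL+mR=-96 → advance -1; mR−mL=36 → turn +1·90°
n=1: pose=(0,-4,S); sL=30/17, sR=10/3; mL=-215/51, mR=-5/3; mL+mR=-100/17 → advance -1; mR−mL=130/51 → turn +1·90°
n=2: pose=(0,-3,E); sL=60/37, sR=60/37; mL=-90/37, mR=-30/37; mL+mR=-120/37 → advance -1; mR−mL=60/37 → turn +1·90°
n=3: pose=(-1,-3,N); sL=15/2, sR=3; mL=-27/4, mR=-3/2; mL+mR=-33/4 → advance -1; mR−mL=21/4 → turn +1·90°
n=4: pose=(-1,-4,W); sL=12, sR=60; mL=-66, mR=-30; mL+mR=-96 → advance -1; mR−mL=36 → turn +1·90°
n=5: pose=(0,-4,S); sL=30/17, sR=10/3; mL=-215/51, mR=-5/3; mL+mR=-100/17 → advance -1; mR−mL=130/51 → turn +1·90°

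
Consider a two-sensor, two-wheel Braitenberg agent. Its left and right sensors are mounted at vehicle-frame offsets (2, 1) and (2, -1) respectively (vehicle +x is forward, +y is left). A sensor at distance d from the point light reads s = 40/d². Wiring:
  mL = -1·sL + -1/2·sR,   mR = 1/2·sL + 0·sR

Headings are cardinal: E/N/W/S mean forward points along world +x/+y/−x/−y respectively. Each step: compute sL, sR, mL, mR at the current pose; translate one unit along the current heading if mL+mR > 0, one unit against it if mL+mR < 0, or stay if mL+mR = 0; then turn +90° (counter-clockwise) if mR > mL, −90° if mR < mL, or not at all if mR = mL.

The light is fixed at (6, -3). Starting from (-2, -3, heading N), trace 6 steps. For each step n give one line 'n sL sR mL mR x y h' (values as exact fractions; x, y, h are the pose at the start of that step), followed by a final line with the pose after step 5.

0 8/17 40/53 -764/901 4/17 -2 -3 N
1 5/13 2/5 -38/65 5/26 -2 -4 W
2 8/9 40/73 -764/657 4/9 -1 -4 S
3 20/13 20/13 -30/13 10/13 -1 -3 E
4 8/17 40/53 -764/901 4/17 -2 -3 N
5 5/13 2/5 -38/65 5/26 -2 -4 W
final -1 -4 S

n=0: pose=(-2,-3,N); sL=8/17, sR=40/53; mL=-764/901, mR=4/17; mL+mR=-552/901 → advance -1; mR−mL=976/901 → turn +1·90°
n=1: pose=(-2,-4,W); sL=5/13, sR=2/5; mL=-38/65, mR=5/26; mL+mR=-51/130 → advance -1; mR−mL=101/130 → turn +1·90°
n=2: pose=(-1,-4,S); sL=8/9, sR=40/73; mL=-764/657, mR=4/9; mL+mR=-472/657 → advance -1; mR−mL=352/219 → turn +1·90°
n=3: pose=(-1,-3,E); sL=20/13, sR=20/13; mL=-30/13, mR=10/13; mL+mR=-20/13 → advance -1; mR−mL=40/13 → turn +1·90°
n=4: pose=(-2,-3,N); sL=8/17, sR=40/53; mL=-764/901, mR=4/17; mL+mR=-552/901 → advance -1; mR−mL=976/901 → turn +1·90°
n=5: pose=(-2,-4,W); sL=5/13, sR=2/5; mL=-38/65, mR=5/26; mL+mR=-51/130 → advance -1; mR−mL=101/130 → turn +1·90°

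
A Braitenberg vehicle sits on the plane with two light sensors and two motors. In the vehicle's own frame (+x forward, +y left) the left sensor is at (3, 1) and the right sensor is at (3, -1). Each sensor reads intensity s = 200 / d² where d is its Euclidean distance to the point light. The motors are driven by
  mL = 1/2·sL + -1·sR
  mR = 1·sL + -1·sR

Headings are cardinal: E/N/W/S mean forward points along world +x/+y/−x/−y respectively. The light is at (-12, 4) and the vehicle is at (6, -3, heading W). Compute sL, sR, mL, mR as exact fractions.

left sensor world pos  = (3, -4); dL² = 289
right sensor world pos = (3, -2); dR² = 261
sL = 200/289 = 200/289
sR = 200/261 = 200/261
mL = 1/2·sL + -1·sR = -31700/75429
mR = 1·sL + -1·sR = -5600/75429

200/289 200/261 -31700/75429 -5600/75429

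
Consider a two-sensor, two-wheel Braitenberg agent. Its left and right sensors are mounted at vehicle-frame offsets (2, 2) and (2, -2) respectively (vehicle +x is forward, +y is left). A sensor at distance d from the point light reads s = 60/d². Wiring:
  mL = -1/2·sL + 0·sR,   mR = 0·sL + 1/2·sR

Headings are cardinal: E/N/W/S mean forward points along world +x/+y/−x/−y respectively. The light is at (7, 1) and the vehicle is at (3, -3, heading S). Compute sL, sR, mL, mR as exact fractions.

left sensor world pos  = (5, -5); dL² = 40
right sensor world pos = (1, -5); dR² = 72
sL = 60/40 = 3/2
sR = 60/72 = 5/6
mL = -1/2·sL + 0·sR = -3/4
mR = 0·sL + 1/2·sR = 5/12

3/2 5/6 -3/4 5/12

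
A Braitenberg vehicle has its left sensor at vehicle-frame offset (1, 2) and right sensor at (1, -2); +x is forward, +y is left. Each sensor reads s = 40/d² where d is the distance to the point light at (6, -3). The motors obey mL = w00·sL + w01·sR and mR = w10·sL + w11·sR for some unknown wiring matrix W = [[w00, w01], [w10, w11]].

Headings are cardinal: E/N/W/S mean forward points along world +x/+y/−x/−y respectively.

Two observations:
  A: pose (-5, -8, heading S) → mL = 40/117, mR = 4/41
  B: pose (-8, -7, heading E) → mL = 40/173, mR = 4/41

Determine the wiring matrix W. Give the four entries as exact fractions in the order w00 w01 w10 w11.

1 0 0 1/2

obs A: pose=(-5,-8,S) → sL=40/117, sR=8/41, mL=40/117, mR=4/41
obs B: pose=(-8,-7,E) → sL=40/173, sR=8/41, mL=40/173, mR=4/41
sensor matrix S = [[40/117, 8/41], [40/173, 8/41]]; det S = 17920/829881
solve [mL_A; mL_B] = S·[w00; w01] and [mR_A; mR_B] = S·[w10; w11]:
  w00 = 1, w01 = 0, w10 = 0, w11 = 1/2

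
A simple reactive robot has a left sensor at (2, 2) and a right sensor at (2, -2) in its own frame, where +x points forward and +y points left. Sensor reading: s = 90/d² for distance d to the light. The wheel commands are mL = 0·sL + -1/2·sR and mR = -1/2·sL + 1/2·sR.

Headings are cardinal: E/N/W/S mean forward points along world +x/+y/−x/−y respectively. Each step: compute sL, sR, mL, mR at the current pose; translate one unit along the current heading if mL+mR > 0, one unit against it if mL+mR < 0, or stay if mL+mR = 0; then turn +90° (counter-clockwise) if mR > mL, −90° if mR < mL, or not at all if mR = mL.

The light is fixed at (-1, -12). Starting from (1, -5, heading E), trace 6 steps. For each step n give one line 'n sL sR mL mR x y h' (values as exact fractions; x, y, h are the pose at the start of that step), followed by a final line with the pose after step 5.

n=0: pose=(1,-5,E); sL=90/97, sR=90/41; mL=-45/41, mR=2520/3977; mL+mR=-45/97 → advance -1; mR−mL=6885/3977 → turn +1·90°
n=1: pose=(0,-5,N); sL=45/41, sR=1; mL=-1/2, mR=-2/41; mL+mR=-45/82 → advance -1; mR−mL=37/82 → turn +1·90°
n=2: pose=(0,-6,W); sL=90/17, sR=18/13; mL=-9/13, mR=-432/221; mL+mR=-45/17 → advance -1; mR−mL=-279/221 → turn -1·90°
n=3: pose=(1,-6,N); sL=45/32, sR=9/8; mL=-9/16, mR=-9/64; mL+mR=-45/64 → advance -1; mR−mL=27/64 → turn +1·90°
n=4: pose=(1,-7,W); sL=10, sR=90/49; mL=-45/49, mR=-200/49; mL+mR=-5 → advance -1; mR−mL=-155/49 → turn -1·90°
n=5: pose=(2,-7,N); sL=9/5, sR=45/37; mL=-45/74, mR=-54/185; mL+mR=-9/10 → advance -1; mR−mL=117/370 → turn +1·90°

0 90/97 90/41 -45/41 2520/3977 1 -5 E
1 45/41 1 -1/2 -2/41 0 -5 N
2 90/17 18/13 -9/13 -432/221 0 -6 W
3 45/32 9/8 -9/16 -9/64 1 -6 N
4 10 90/49 -45/49 -200/49 1 -7 W
5 9/5 45/37 -45/74 -54/185 2 -7 N
final 2 -8 W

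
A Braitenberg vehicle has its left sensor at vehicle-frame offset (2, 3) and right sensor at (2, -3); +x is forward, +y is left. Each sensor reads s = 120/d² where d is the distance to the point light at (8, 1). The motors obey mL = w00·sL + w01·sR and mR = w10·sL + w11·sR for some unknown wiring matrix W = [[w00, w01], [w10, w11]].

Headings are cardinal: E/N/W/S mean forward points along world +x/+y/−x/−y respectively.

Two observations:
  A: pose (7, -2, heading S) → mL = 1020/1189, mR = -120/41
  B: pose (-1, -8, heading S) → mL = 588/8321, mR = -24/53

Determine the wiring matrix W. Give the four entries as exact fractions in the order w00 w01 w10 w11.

obs A: pose=(7,-2,S) → sL=120/29, sR=120/41, mL=1020/1189, mR=-120/41
obs B: pose=(-1,-8,S) → sL=120/157, sR=24/53, mL=588/8321, mR=-24/53
sensor matrix S = [[120/29, 120/41], [120/157, 24/53]]; det S = -3594240/9893669
solve [mL_A; mL_B] = S·[w00; w01] and [mR_A; mR_B] = S·[w10; w11]:
  w00 = -1/2, w01 = 1, w10 = 0, w11 = -1

-1/2 1 0 -1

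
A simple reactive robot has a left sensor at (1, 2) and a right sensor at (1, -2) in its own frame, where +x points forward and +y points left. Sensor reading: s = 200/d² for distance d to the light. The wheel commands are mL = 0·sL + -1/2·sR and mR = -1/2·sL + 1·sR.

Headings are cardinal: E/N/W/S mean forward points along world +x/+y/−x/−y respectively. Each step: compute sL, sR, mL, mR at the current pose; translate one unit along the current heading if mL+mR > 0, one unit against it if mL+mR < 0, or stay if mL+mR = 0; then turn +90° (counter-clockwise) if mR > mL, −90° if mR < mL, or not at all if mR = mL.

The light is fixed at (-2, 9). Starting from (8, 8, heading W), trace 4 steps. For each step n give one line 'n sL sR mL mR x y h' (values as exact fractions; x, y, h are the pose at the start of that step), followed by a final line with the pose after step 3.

n=0: pose=(8,8,W); sL=20/9, sR=100/41; mL=-50/41, mR=490/369; mL+mR=40/369 → advance +1; mR−mL=940/369 → turn +1·90°
n=1: pose=(7,8,S); sL=8/5, sR=200/53; mL=-100/53, mR=788/265; mL+mR=288/265 → advance +1; mR−mL=1288/265 → turn +1·90°
n=2: pose=(7,7,E); sL=2, sR=50/29; mL=-25/29, mR=21/29; mL+mR=-4/29 → advance -1; mR−mL=46/29 → turn +1·90°
n=3: pose=(6,7,N); sL=200/37, sR=200/101; mL=-100/101, mR=-2700/3737; mL+mR=-6400/3737 → advance -1; mR−mL=1000/3737 → turn +1·90°

0 20/9 100/41 -50/41 490/369 8 8 W
1 8/5 200/53 -100/53 788/265 7 8 S
2 2 50/29 -25/29 21/29 7 7 E
3 200/37 200/101 -100/101 -2700/3737 6 7 N
final 6 6 W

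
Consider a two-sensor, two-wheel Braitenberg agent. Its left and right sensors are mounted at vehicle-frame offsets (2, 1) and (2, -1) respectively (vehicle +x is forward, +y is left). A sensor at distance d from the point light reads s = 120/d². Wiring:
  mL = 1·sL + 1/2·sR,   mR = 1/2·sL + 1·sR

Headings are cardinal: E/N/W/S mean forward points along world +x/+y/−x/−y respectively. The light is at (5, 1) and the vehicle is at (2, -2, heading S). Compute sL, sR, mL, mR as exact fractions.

120/29 120/41 6660/1189 5940/1189

left sensor world pos  = (3, -4); dL² = 29
right sensor world pos = (1, -4); dR² = 41
sL = 120/29 = 120/29
sR = 120/41 = 120/41
mL = 1·sL + 1/2·sR = 6660/1189
mR = 1/2·sL + 1·sR = 5940/1189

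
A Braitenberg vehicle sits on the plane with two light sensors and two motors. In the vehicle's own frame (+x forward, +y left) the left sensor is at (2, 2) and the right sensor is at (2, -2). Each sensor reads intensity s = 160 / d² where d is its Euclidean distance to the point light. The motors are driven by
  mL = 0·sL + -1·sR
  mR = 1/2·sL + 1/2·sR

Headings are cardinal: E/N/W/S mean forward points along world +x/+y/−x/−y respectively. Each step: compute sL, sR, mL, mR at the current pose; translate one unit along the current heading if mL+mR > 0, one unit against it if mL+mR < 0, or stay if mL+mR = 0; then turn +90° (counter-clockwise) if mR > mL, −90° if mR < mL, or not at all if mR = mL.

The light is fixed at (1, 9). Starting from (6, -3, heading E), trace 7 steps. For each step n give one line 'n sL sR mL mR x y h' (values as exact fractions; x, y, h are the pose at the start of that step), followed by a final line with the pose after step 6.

n=0: pose=(6,-3,E); sL=160/149, sR=32/49; mL=-32/49, mR=6304/7301; mL+mR=1536/7301 → advance +1; mR−mL=11072/7301 → turn +1·90°
n=1: pose=(7,-3,N); sL=40/29, sR=40/41; mL=-40/41, mR=1400/1189; mL+mR=240/1189 → advance +1; mR−mL=2560/1189 → turn +1·90°
n=2: pose=(7,-2,W); sL=32/37, sR=160/97; mL=-160/97, mR=4512/3589; mL+mR=-1408/3589 → advance -1; mR−mL=10432/3589 → turn +1·90°
n=3: pose=(8,-2,S); sL=16/25, sR=80/97; mL=-80/97, mR=1776/2425; mL+mR=-224/2425 → advance -1; mR−mL=3776/2425 → turn +1·90°
n=4: pose=(8,-1,E); sL=32/29, sR=32/45; mL=-32/45, mR=1184/1305; mL+mR=256/1305 → advance +1; mR−mL=704/435 → turn +1·90°
n=5: pose=(9,-1,N); sL=8/5, sR=40/41; mL=-40/41, mR=264/205; mL+mR=64/205 → advance +1; mR−mL=464/205 → turn +1·90°
n=6: pose=(9,0,W); sL=160/157, sR=32/17; mL=-32/17, mR=3872/2669; mL+mR=-1152/2669 → advance -1; mR−mL=8896/2669 → turn +1·90°

0 160/149 32/49 -32/49 6304/7301 6 -3 E
1 40/29 40/41 -40/41 1400/1189 7 -3 N
2 32/37 160/97 -160/97 4512/3589 7 -2 W
3 16/25 80/97 -80/97 1776/2425 8 -2 S
4 32/29 32/45 -32/45 1184/1305 8 -1 E
5 8/5 40/41 -40/41 264/205 9 -1 N
6 160/157 32/17 -32/17 3872/2669 9 0 W
final 10 0 S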